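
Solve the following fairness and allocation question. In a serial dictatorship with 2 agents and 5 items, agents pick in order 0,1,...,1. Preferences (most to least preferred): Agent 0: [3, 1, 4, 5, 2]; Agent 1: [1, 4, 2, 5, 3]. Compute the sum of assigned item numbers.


Step 1: Agent 0 picks item 3
Step 2: Agent 1 picks item 1
Step 3: Sum = 3 + 1 = 4

4


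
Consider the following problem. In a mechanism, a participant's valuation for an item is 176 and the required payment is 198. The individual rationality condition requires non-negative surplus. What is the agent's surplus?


Step 1: Surplus = value - payment = 176 - 198 = -22
Step 2: IR is violated (surplus < 0)

-22


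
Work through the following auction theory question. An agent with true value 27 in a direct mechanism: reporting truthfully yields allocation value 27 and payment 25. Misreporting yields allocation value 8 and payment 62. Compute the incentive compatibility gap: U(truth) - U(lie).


Step 1: U(truth) = value - payment = 27 - 25 = 2
Step 2: U(lie) = allocation - payment = 8 - 62 = -54
Step 3: IC gap = 2 - (-54) = 56

56


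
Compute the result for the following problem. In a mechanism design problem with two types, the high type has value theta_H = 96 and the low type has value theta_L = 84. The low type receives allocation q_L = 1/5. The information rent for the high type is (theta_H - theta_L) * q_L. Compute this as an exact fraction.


Step 1: theta_H - theta_L = 96 - 84 = 12
Step 2: Information rent = (theta_H - theta_L) * q_L
Step 3: = 12 * 1/5
Step 4: = 12/5

12/5


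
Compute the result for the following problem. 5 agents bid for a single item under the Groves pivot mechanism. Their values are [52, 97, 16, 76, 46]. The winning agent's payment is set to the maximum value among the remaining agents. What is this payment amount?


Step 1: The efficient winner is agent 1 with value 97
Step 2: Other agents' values: [52, 16, 76, 46]
Step 3: Pivot payment = max(others) = 76
Step 4: The winner pays 76

76


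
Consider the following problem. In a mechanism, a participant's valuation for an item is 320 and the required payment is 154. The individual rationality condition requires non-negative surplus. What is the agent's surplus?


Step 1: Surplus = value - payment = 320 - 154 = 166
Step 2: IR is satisfied (surplus >= 0)

166


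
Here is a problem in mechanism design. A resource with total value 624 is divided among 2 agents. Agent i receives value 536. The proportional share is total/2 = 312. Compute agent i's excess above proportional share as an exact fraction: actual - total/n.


Step 1: Proportional share = 624/2 = 312
Step 2: Agent's actual allocation = 536
Step 3: Excess = 536 - 312 = 224

224


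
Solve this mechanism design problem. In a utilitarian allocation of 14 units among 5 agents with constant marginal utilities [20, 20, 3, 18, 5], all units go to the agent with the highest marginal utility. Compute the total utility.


Step 1: The marginal utilities are [20, 20, 3, 18, 5]
Step 2: The highest marginal utility is 20
Step 3: All 14 units go to that agent
Step 4: Total utility = 20 * 14 = 280

280


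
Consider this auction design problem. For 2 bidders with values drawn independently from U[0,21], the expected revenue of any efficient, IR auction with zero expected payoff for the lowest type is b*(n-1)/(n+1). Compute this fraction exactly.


Step 1: By Revenue Equivalence, expected revenue = b*(n-1)/(n+1)
Step 2: Substituting n = 2, b = 21
Step 3: Revenue = 21*(2-1)/(2+1) = 21*1/3
Step 4: Revenue = 21/3 = 7

7


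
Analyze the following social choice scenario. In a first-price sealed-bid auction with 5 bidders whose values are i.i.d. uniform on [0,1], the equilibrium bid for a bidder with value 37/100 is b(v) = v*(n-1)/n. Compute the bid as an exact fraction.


Step 1: The symmetric BNE bidding function is b(v) = v * (n-1) / n
Step 2: Substitute v = 37/100 and n = 5
Step 3: b = 37/100 * 4/5
Step 4: b = 37/125

37/125


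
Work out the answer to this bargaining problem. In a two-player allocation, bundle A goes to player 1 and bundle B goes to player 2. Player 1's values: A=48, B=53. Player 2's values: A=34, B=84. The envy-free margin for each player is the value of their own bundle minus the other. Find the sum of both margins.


Step 1: Player 1's margin = v1(A) - v1(B) = 48 - 53 = -5
Step 2: Player 2's margin = v2(B) - v2(A) = 84 - 34 = 50
Step 3: Total margin = -5 + 50 = 45

45


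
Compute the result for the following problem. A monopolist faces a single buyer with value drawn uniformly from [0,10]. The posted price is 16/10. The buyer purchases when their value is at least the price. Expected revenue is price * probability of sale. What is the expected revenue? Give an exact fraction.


Step 1: Posted price r = 8/5, value support [0,10]
Step 2: P(v >= r) = (10 - 8/5)/10 = 21/25
Step 3: Expected revenue = r * P(v >= r) = 8/5 * 21/25
Step 4: Revenue = 168/125

168/125


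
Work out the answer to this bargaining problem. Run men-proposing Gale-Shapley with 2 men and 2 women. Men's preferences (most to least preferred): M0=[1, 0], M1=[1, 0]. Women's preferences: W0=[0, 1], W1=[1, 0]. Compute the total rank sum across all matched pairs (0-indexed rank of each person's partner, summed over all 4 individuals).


Step 1: Run Gale-Shapley (men propose, women hold best offer):
  M0 proposes to W1; she accepts
  M1 proposes to W1; she switches from M0
  M0 proposes to W0; she accepts
Step 2: Final matching: W0-M0, W1-M1
Step 3: 0-indexed ranks (man's rank of his match, then woman's): 1 + 0 + 0 + 0
Step 4: Total rank sum = 1

1


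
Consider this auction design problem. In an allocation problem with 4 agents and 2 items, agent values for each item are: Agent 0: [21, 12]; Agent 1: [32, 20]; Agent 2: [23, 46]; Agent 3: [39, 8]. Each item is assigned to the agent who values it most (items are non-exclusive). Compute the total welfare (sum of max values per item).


Step 1: For each item, find the maximum value among all agents.
Step 2: Item 0 -> Agent 3 (value 39)
Step 3: Item 1 -> Agent 2 (value 46)
Step 4: Total welfare = 39 + 46 = 85

85


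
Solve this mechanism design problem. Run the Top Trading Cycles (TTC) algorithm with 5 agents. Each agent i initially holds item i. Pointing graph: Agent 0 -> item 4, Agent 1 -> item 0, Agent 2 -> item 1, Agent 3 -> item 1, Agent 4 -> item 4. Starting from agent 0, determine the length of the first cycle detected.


Step 1: Trace the pointer graph from agent 0: 0 -> 4 -> 4
Step 2: A cycle is detected when we revisit agent 4
Step 3: The cycle is: 4 -> 4
Step 4: Cycle length = 1

1


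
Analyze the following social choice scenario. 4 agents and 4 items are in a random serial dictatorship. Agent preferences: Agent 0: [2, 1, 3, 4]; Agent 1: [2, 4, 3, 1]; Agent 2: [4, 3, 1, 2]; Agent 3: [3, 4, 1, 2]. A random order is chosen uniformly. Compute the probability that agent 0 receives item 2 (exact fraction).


Step 1: Agent 0 wants item 2
Step 2: There are 24 possible orderings of agents
Step 3: In 12 orderings, agent 0 gets item 2
Step 4: Probability = 12/24 = 1/2

1/2


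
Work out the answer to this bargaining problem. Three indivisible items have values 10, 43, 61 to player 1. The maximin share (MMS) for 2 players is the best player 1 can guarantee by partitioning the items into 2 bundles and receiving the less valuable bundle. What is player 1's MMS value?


Step 1: Item values = 10, 43, 61
Step 2: Enumerate all 2-bundle partitions and take the smaller bundle:
  Partition 1: {10} vs {43,61} -> bundles 10, 104; min = 10
  Partition 2: {43} vs {10,61} -> bundles 43, 71; min = 43
  Partition 3: {61} vs {10,43} -> bundles 61, 53; min = 53
Step 3: MMS = max(10, 43, 53) = 53

53


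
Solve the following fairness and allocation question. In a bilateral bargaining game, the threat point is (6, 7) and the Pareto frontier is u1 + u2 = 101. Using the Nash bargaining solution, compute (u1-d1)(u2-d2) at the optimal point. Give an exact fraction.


Step 1: The Nash solution splits surplus symmetrically above the disagreement point
Step 2: u1 = (total + d1 - d2)/2 = (101 + 6 - 7)/2 = 50
Step 3: u2 = (total - d1 + d2)/2 = (101 - 6 + 7)/2 = 51
Step 4: Nash product = (50 - 6) * (51 - 7)
Step 5: = 44 * 44 = 1936

1936


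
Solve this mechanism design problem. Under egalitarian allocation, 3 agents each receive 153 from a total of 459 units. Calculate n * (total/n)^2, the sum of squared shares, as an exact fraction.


Step 1: Each agent's share = 459/3 = 153
Step 2: Square of each share = (153)^2 = 23409
Step 3: Sum of squares = 3 * 23409 = 70227

70227


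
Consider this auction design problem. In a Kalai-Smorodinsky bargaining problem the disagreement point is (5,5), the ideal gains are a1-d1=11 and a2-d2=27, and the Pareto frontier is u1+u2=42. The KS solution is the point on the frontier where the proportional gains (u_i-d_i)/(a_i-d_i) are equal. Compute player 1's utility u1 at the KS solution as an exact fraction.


Step 1: At the KS point, (u1-d1)/r1 = (u2-d2)/r2 = t and u1+u2 = 42
Step 2: u1 = d1 + r1*t and u2 = d2 + r2*t, so (d1 + r1*t) + (d2 + r2*t) = 42
Step 3: t = (42 - 5 - 5)/(11 + 27) = 32/38 = 16/19
Step 4: u1 = d1 + r1*t = 5 + 11 * 16/19 = 271/19
Step 5: (Check: u2 = d2 + r2*t = 527/19; u1+u2 = 271/19 + 527/19 = 42, on the frontier.)

271/19


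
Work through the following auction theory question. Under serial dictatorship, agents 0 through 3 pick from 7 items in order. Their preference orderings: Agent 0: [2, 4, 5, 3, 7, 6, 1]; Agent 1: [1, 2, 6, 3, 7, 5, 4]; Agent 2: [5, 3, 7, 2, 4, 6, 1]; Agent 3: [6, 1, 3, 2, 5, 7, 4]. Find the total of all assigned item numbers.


Step 1: Agent 0 picks item 2
Step 2: Agent 1 picks item 1
Step 3: Agent 2 picks item 5
Step 4: Agent 3 picks item 6
Step 5: Sum = 2 + 1 + 5 + 6 = 14

14


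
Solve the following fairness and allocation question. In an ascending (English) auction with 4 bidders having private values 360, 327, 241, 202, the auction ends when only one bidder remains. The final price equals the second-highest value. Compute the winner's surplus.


Step 1: Identify the highest value: 360
Step 2: Identify the second-highest value: 327
Step 3: The final price = second-highest value = 327
Step 4: Surplus = 360 - 327 = 33

33


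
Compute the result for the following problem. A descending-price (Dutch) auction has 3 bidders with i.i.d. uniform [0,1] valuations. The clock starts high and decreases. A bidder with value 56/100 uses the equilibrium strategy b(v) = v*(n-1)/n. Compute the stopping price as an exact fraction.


Step 1: Dutch auctions are strategically equivalent to first-price auctions
Step 2: The equilibrium bid is b(v) = v*(n-1)/n
Step 3: b = 14/25 * 2/3
Step 4: b = 28/75

28/75


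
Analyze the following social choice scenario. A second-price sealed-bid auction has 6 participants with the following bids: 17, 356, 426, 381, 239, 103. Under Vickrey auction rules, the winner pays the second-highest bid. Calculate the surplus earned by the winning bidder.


Step 1: Sort bids in descending order: 426, 381, 356, 239, 103, 17
Step 2: The winning bid is the highest: 426
Step 3: The payment equals the second-highest bid: 381
Step 4: Surplus = winner's bid - payment = 426 - 381 = 45

45


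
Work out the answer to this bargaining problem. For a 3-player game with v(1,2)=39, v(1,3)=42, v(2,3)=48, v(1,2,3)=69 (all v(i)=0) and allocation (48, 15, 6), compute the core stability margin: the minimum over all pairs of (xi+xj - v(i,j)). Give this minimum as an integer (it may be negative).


Step 1: Slack for coalition (1,2): x1+x2 - v12 = 63 - 39 = 24
Step 2: Slack for coalition (1,3): x1+x3 - v13 = 54 - 42 = 12
Step 3: Slack for coalition (2,3): x2+x3 - v23 = 21 - 48 = -27
Step 4: Minimum slack = min(24, 12, -27) = -27, attained by (2,3); coalition (2,3) can block (slack < 0), so the allocation is not in the core

-27


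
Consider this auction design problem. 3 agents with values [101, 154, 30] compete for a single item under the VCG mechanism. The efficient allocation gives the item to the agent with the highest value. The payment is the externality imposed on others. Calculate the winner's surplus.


Step 1: The winner is the agent with the highest value: agent 1 with value 154
Step 2: Values of other agents: [101, 30]
Step 3: VCG payment = max of others' values = 101
Step 4: Surplus = 154 - 101 = 53

53


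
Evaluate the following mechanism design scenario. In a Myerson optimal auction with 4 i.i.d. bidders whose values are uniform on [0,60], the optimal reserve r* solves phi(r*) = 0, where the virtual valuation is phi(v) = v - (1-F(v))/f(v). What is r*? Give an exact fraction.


Step 1: For U[0,60], F(v) = v/60 and f(v) = 1/60
Step 2: phi(v) = v - (1 - v/60)/(1/60) = v - (60 - v) = 2v - 60
Step 3: Set phi(r*) = 0: 2r* - 60 = 0
Step 4: r* = 60/2 = 30 (the number of bidders n = 4 does not enter)

30


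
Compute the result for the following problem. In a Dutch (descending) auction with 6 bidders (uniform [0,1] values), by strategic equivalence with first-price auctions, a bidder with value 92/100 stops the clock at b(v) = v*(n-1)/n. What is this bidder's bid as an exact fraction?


Step 1: Dutch auctions are strategically equivalent to first-price auctions
Step 2: The equilibrium bid is b(v) = v*(n-1)/n
Step 3: b = 23/25 * 5/6
Step 4: b = 23/30

23/30


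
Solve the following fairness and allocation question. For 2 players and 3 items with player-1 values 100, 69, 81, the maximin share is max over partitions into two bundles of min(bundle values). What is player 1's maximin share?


Step 1: Item values = 100, 69, 81
Step 2: Enumerate all 2-bundle partitions and take the smaller bundle:
  Partition 1: {100} vs {69,81} -> bundles 100, 150; min = 100
  Partition 2: {69} vs {100,81} -> bundles 69, 181; min = 69
  Partition 3: {81} vs {100,69} -> bundles 81, 169; min = 81
Step 3: MMS = max(100, 69, 81) = 100

100


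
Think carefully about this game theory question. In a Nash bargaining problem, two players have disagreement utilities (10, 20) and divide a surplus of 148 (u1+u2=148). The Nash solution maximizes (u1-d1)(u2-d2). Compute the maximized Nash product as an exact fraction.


Step 1: The Nash solution splits surplus symmetrically above the disagreement point
Step 2: u1 = (total + d1 - d2)/2 = (148 + 10 - 20)/2 = 69
Step 3: u2 = (total - d1 + d2)/2 = (148 - 10 + 20)/2 = 79
Step 4: Nash product = (69 - 10) * (79 - 20)
Step 5: = 59 * 59 = 3481

3481


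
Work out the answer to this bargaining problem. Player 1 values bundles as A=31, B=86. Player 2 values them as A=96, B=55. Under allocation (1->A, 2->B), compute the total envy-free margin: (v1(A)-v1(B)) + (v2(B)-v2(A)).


Step 1: Player 1's margin = v1(A) - v1(B) = 31 - 86 = -55
Step 2: Player 2's margin = v2(B) - v2(A) = 55 - 96 = -41
Step 3: Total margin = -55 + -41 = -96

-96


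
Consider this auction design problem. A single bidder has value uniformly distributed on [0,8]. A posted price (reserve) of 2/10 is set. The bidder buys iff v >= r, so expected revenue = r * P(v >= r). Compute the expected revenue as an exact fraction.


Step 1: Posted price r = 1/5, value support [0,8]
Step 2: P(v >= r) = (8 - 1/5)/8 = 39/40
Step 3: Expected revenue = r * P(v >= r) = 1/5 * 39/40
Step 4: Revenue = 39/200

39/200


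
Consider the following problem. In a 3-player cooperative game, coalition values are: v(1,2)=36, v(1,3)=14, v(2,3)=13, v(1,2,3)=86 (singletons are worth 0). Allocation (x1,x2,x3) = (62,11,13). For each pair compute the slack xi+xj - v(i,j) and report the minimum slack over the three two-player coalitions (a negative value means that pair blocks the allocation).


Step 1: Slack for coalition (1,2): x1+x2 - v12 = 73 - 36 = 37
Step 2: Slack for coalition (1,3): x1+x3 - v13 = 75 - 14 = 61
Step 3: Slack for coalition (2,3): x2+x3 - v23 = 24 - 13 = 11
Step 4: Minimum slack = min(37, 61, 11) = 11, attained by (2,3); no pair can gain by deviating, so the allocation is in the core

11


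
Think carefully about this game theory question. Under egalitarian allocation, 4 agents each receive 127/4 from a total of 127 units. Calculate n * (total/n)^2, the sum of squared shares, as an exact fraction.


Step 1: Each agent's share = 127/4
Step 2: Square of each share = (127/4)^2 = 16129/16
Step 3: Sum of squares = 4 * 16129/16 = 16129/4

16129/4


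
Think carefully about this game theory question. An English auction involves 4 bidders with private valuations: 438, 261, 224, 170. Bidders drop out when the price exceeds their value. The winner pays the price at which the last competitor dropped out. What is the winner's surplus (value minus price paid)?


Step 1: Identify the highest value: 438
Step 2: Identify the second-highest value: 261
Step 3: The final price = second-highest value = 261
Step 4: Surplus = 438 - 261 = 177

177


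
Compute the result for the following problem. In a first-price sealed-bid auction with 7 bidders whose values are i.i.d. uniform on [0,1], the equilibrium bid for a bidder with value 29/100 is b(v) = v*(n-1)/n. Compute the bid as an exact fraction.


Step 1: The symmetric BNE bidding function is b(v) = v * (n-1) / n
Step 2: Substitute v = 29/100 and n = 7
Step 3: b = 29/100 * 6/7
Step 4: b = 87/350

87/350


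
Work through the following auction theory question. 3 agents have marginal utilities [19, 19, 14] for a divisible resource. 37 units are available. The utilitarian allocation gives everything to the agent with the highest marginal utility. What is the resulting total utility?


Step 1: The marginal utilities are [19, 19, 14]
Step 2: The highest marginal utility is 19
Step 3: All 37 units go to that agent
Step 4: Total utility = 19 * 37 = 703

703


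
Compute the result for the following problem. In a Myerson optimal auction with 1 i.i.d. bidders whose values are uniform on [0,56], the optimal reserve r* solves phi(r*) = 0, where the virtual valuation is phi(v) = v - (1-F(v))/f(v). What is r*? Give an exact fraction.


Step 1: For U[0,56], F(v) = v/56 and f(v) = 1/56
Step 2: phi(v) = v - (1 - v/56)/(1/56) = v - (56 - v) = 2v - 56
Step 3: Set phi(r*) = 0: 2r* - 56 = 0
Step 4: r* = 56/2 = 28 (the number of bidders n = 1 does not enter)

28


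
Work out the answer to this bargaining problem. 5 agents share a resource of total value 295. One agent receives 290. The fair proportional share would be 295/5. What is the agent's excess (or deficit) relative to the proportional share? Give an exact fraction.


Step 1: Proportional share = 295/5 = 59
Step 2: Agent's actual allocation = 290
Step 3: Excess = 290 - 59 = 231

231


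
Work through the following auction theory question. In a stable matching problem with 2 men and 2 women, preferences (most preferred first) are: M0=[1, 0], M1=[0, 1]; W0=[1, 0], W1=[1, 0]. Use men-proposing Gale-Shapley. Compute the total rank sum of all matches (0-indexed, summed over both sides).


Step 1: Run Gale-Shapley (men propose, women hold best offer):
  M0 proposes to W1; she accepts
  M1 proposes to W0; she accepts
Step 2: Final matching: W0-M1, W1-M0
Step 3: 0-indexed ranks (man's rank of his match, then woman's): 0 + 0 + 0 + 1
Step 4: Total rank sum = 1

1


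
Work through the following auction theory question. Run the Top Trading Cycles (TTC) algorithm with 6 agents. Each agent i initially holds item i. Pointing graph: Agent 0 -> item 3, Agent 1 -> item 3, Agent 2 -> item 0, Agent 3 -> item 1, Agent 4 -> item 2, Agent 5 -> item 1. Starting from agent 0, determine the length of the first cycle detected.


Step 1: Trace the pointer graph from agent 0: 0 -> 3 -> 1 -> 3
Step 2: A cycle is detected when we revisit agent 3
Step 3: The cycle is: 3 -> 1 -> 3
Step 4: Cycle length = 2

2


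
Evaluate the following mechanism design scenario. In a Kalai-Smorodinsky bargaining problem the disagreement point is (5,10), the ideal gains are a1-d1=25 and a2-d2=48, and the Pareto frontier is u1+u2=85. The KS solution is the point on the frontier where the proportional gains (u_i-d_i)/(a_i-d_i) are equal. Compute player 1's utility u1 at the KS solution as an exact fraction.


Step 1: At the KS point, (u1-d1)/r1 = (u2-d2)/r2 = t and u1+u2 = 85
Step 2: u1 = d1 + r1*t and u2 = d2 + r2*t, so (d1 + r1*t) + (d2 + r2*t) = 85
Step 3: t = (85 - 5 - 10)/(25 + 48) = 70/73
Step 4: u1 = d1 + r1*t = 5 + 25 * 70/73 = 2115/73
Step 5: (Check: u2 = d2 + r2*t = 4090/73; u1+u2 = 2115/73 + 4090/73 = 85, on the frontier.)

2115/73


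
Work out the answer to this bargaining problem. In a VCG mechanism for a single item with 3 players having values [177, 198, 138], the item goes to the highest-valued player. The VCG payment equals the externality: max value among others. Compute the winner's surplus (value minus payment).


Step 1: The winner is the agent with the highest value: agent 1 with value 198
Step 2: Values of other agents: [177, 138]
Step 3: VCG payment = max of others' values = 177
Step 4: Surplus = 198 - 177 = 21

21


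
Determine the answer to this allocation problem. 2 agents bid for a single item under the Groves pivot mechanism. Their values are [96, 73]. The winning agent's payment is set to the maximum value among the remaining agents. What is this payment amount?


Step 1: The efficient winner is agent 0 with value 96
Step 2: Other agents' values: [73]
Step 3: Pivot payment = max(others) = 73
Step 4: The winner pays 73

73


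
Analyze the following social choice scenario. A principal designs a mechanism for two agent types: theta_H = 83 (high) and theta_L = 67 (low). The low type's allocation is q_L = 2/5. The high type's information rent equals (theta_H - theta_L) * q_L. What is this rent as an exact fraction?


Step 1: theta_H - theta_L = 83 - 67 = 16
Step 2: Information rent = (theta_H - theta_L) * q_L
Step 3: = 16 * 2/5
Step 4: = 32/5

32/5


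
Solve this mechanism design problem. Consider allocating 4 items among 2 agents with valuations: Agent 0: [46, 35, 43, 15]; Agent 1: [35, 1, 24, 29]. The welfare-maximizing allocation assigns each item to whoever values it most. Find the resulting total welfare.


Step 1: For each item, find the maximum value among all agents.
Step 2: Item 0 -> Agent 0 (value 46)
Step 3: Item 1 -> Agent 0 (value 35)
Step 4: Item 2 -> Agent 0 (value 43)
Step 5: Item 3 -> Agent 1 (value 29)
Step 6: Total welfare = 46 + 35 + 43 + 29 = 153

153


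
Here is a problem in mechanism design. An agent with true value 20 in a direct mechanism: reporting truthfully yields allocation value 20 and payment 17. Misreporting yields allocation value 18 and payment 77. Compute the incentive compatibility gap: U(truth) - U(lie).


Step 1: U(truth) = value - payment = 20 - 17 = 3
Step 2: U(lie) = allocation - payment = 18 - 77 = -59
Step 3: IC gap = 3 - (-59) = 62

62


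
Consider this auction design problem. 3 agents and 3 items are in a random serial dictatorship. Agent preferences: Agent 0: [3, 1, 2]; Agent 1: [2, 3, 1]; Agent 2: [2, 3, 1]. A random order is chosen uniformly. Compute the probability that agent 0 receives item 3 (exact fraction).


Step 1: Agent 0 wants item 3
Step 2: There are 6 possible orderings of agents
Step 3: In 4 orderings, agent 0 gets item 3
Step 4: Probability = 4/6 = 2/3

2/3


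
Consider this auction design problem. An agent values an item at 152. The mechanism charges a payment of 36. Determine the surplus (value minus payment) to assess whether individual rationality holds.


Step 1: Surplus = value - payment = 152 - 36 = 116
Step 2: IR is satisfied (surplus >= 0)

116


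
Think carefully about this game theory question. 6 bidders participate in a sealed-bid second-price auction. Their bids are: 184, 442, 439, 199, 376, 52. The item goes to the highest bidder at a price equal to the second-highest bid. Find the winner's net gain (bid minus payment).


Step 1: Sort bids in descending order: 442, 439, 376, 199, 184, 52
Step 2: The winning bid is the highest: 442
Step 3: The payment equals the second-highest bid: 439
Step 4: Surplus = winner's bid - payment = 442 - 439 = 3

3


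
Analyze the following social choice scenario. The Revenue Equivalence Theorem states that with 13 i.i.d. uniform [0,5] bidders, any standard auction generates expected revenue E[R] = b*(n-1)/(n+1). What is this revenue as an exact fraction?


Step 1: By Revenue Equivalence, expected revenue = b*(n-1)/(n+1)
Step 2: Substituting n = 13, b = 5
Step 3: Revenue = 5*(13-1)/(13+1) = 5*12/14
Step 4: Revenue = 60/14 = 30/7

30/7


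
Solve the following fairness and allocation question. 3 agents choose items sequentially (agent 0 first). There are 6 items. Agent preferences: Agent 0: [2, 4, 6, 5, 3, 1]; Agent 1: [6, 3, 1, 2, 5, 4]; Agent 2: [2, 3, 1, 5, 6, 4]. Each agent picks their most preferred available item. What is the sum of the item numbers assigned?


Step 1: Agent 0 picks item 2
Step 2: Agent 1 picks item 6
Step 3: Agent 2 picks item 3
Step 4: Sum = 2 + 6 + 3 = 11

11


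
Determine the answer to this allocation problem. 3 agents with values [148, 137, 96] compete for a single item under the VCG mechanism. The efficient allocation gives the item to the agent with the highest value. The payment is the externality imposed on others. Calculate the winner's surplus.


Step 1: The winner is the agent with the highest value: agent 0 with value 148
Step 2: Values of other agents: [137, 96]
Step 3: VCG payment = max of others' values = 137
Step 4: Surplus = 148 - 137 = 11

11


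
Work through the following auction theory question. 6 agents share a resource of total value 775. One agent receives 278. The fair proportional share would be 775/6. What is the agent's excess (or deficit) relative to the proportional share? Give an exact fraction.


Step 1: Proportional share = 775/6
Step 2: Agent's actual allocation = 278
Step 3: Excess = 278 - 775/6 = 893/6

893/6


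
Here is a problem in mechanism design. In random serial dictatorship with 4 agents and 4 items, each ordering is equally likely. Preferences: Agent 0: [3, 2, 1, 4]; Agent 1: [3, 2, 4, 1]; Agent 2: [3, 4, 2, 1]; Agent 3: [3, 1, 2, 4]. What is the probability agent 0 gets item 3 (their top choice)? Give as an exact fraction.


Step 1: Agent 0 wants item 3
Step 2: There are 24 possible orderings of agents
Step 3: In 6 orderings, agent 0 gets item 3
Step 4: Probability = 6/24 = 1/4

1/4


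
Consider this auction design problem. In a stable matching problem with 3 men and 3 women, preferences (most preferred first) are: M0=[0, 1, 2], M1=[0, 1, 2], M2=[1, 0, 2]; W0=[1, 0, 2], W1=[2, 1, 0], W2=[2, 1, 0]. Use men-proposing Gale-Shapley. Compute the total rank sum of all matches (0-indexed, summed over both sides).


Step 1: Run Gale-Shapley (men propose, women hold best offer):
  M0 proposes to W0; she accepts
  M1 proposes to W0; she switches from M0
  M2 proposes to W1; she accepts
  M0 proposes to W1; rejected
  M0 proposes to W2; she accepts
Step 2: Final matching: W0-M1, W1-M2, W2-M0
Step 3: 0-indexed ranks (man's rank of his match, then woman's): 0 + 0 + 0 + 0 + 2 + 2
Step 4: Total rank sum = 4

4


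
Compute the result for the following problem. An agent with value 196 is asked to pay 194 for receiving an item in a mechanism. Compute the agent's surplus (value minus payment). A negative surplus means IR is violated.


Step 1: Surplus = value - payment = 196 - 194 = 2
Step 2: IR is satisfied (surplus >= 0)

2


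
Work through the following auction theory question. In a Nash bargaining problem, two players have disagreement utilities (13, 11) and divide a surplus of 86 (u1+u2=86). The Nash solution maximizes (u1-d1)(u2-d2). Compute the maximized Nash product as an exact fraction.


Step 1: The Nash solution splits surplus symmetrically above the disagreement point
Step 2: u1 = (total + d1 - d2)/2 = (86 + 13 - 11)/2 = 44
Step 3: u2 = (total - d1 + d2)/2 = (86 - 13 + 11)/2 = 42
Step 4: Nash product = (44 - 13) * (42 - 11)
Step 5: = 31 * 31 = 961

961


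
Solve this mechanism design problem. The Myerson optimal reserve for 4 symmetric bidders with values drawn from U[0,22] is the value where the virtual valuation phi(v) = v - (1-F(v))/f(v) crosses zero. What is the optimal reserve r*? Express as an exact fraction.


Step 1: For U[0,22], F(v) = v/22 and f(v) = 1/22
Step 2: phi(v) = v - (1 - v/22)/(1/22) = v - (22 - v) = 2v - 22
Step 3: Set phi(r*) = 0: 2r* - 22 = 0
Step 4: r* = 22/2 = 11 (the number of bidders n = 4 does not enter)

11


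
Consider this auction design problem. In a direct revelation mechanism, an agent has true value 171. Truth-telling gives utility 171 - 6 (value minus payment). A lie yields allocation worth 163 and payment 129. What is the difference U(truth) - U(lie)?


Step 1: U(truth) = value - payment = 171 - 6 = 165
Step 2: U(lie) = allocation - payment = 163 - 129 = 34
Step 3: IC gap = 165 - 34 = 131

131


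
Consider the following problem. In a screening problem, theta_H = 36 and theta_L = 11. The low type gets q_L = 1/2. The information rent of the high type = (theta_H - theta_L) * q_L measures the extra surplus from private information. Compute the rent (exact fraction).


Step 1: theta_H - theta_L = 36 - 11 = 25
Step 2: Information rent = (theta_H - theta_L) * q_L
Step 3: = 25 * 1/2
Step 4: = 25/2

25/2


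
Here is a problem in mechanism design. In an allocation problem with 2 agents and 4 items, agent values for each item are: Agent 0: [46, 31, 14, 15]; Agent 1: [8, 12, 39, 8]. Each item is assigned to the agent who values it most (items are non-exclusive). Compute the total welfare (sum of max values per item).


Step 1: For each item, find the maximum value among all agents.
Step 2: Item 0 -> Agent 0 (value 46)
Step 3: Item 1 -> Agent 0 (value 31)
Step 4: Item 2 -> Agent 1 (value 39)
Step 5: Item 3 -> Agent 0 (value 15)
Step 6: Total welfare = 46 + 31 + 39 + 15 = 131

131


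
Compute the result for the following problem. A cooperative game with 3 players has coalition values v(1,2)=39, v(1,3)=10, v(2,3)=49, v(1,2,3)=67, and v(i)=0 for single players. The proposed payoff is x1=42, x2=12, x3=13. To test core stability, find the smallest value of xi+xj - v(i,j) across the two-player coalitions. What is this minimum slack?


Step 1: Slack for coalition (1,2): x1+x2 - v12 = 54 - 39 = 15
Step 2: Slack for coalition (1,3): x1+x3 - v13 = 55 - 10 = 45
Step 3: Slack for coalition (2,3): x2+x3 - v23 = 25 - 49 = -24
Step 4: Minimum slack = min(15, 45, -24) = -24, attained by (2,3); coalition (2,3) can block (slack < 0), so the allocation is not in the core

-24


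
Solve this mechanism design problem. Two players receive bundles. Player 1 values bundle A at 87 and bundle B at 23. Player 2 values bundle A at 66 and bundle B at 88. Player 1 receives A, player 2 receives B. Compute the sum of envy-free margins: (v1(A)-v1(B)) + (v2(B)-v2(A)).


Step 1: Player 1's margin = v1(A) - v1(B) = 87 - 23 = 64
Step 2: Player 2's margin = v2(B) - v2(A) = 88 - 66 = 22
Step 3: Total margin = 64 + 22 = 86

86


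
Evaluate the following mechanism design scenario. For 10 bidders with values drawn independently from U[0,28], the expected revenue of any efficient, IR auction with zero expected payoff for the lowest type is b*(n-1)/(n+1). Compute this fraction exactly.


Step 1: By Revenue Equivalence, expected revenue = b*(n-1)/(n+1)
Step 2: Substituting n = 10, b = 28
Step 3: Revenue = 28*(10-1)/(10+1) = 28*9/11
Step 4: Revenue = 252/11

252/11


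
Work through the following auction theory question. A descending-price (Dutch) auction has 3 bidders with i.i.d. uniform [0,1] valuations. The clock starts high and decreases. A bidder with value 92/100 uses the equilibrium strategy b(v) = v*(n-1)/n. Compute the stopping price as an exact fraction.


Step 1: Dutch auctions are strategically equivalent to first-price auctions
Step 2: The equilibrium bid is b(v) = v*(n-1)/n
Step 3: b = 23/25 * 2/3
Step 4: b = 46/75

46/75


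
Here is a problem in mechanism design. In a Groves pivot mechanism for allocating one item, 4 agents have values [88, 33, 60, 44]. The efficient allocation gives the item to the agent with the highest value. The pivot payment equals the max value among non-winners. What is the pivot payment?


Step 1: The efficient winner is agent 0 with value 88
Step 2: Other agents' values: [33, 60, 44]
Step 3: Pivot payment = max(others) = 60
Step 4: The winner pays 60

60


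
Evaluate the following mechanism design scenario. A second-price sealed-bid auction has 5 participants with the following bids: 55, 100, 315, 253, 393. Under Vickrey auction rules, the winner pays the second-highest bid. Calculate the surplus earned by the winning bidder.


Step 1: Sort bids in descending order: 393, 315, 253, 100, 55
Step 2: The winning bid is the highest: 393
Step 3: The payment equals the second-highest bid: 315
Step 4: Surplus = winner's bid - payment = 393 - 315 = 78

78


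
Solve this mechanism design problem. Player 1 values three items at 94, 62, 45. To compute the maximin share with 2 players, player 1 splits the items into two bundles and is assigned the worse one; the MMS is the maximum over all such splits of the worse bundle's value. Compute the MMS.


Step 1: Item values = 94, 62, 45
Step 2: Enumerate all 2-bundle partitions and take the smaller bundle:
  Partition 1: {94} vs {62,45} -> bundles 94, 107; min = 94
  Partition 2: {62} vs {94,45} -> bundles 62, 139; min = 62
  Partition 3: {45} vs {94,62} -> bundles 45, 156; min = 45
Step 3: MMS = max(94, 62, 45) = 94

94


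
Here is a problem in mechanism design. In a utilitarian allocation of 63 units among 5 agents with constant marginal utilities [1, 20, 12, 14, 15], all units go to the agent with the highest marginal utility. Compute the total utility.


Step 1: The marginal utilities are [1, 20, 12, 14, 15]
Step 2: The highest marginal utility is 20
Step 3: All 63 units go to that agent
Step 4: Total utility = 20 * 63 = 1260

1260


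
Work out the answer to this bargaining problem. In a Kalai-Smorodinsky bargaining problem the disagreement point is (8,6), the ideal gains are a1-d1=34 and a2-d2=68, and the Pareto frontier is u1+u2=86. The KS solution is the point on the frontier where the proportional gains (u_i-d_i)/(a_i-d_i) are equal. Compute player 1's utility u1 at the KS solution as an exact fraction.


Step 1: At the KS point, (u1-d1)/r1 = (u2-d2)/r2 = t and u1+u2 = 86
Step 2: u1 = d1 + r1*t and u2 = d2 + r2*t, so (d1 + r1*t) + (d2 + r2*t) = 86
Step 3: t = (86 - 8 - 6)/(34 + 68) = 72/102 = 12/17
Step 4: u1 = d1 + r1*t = 8 + 34 * 12/17 = 32
Step 5: (Check: u2 = d2 + r2*t = 54; u1+u2 = 32 + 54 = 86, on the frontier.)

32


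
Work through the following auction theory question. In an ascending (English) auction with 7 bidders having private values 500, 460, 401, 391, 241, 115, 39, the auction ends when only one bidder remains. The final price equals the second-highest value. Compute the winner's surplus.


Step 1: Identify the highest value: 500
Step 2: Identify the second-highest value: 460
Step 3: The final price = second-highest value = 460
Step 4: Surplus = 500 - 460 = 40

40


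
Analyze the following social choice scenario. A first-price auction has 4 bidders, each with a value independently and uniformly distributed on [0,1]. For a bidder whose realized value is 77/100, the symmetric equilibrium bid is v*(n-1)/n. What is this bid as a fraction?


Step 1: The symmetric BNE bidding function is b(v) = v * (n-1) / n
Step 2: Substitute v = 77/100 and n = 4
Step 3: b = 77/100 * 3/4
Step 4: b = 231/400

231/400


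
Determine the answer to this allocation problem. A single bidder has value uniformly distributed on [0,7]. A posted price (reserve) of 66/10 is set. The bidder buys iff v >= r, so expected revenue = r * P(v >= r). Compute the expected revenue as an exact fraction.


Step 1: Posted price r = 33/5, value support [0,7]
Step 2: P(v >= r) = (7 - 33/5)/7 = 2/35
Step 3: Expected revenue = r * P(v >= r) = 33/5 * 2/35
Step 4: Revenue = 66/175

66/175


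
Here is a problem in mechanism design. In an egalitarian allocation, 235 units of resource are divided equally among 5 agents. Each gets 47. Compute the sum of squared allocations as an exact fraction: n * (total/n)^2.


Step 1: Each agent's share = 235/5 = 47
Step 2: Square of each share = (47)^2 = 2209
Step 3: Sum of squares = 5 * 2209 = 11045

11045


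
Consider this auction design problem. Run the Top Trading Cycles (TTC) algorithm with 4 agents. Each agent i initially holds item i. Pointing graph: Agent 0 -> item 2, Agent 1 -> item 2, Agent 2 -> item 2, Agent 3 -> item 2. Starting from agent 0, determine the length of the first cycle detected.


Step 1: Trace the pointer graph from agent 0: 0 -> 2 -> 2
Step 2: A cycle is detected when we revisit agent 2
Step 3: The cycle is: 2 -> 2
Step 4: Cycle length = 1

1


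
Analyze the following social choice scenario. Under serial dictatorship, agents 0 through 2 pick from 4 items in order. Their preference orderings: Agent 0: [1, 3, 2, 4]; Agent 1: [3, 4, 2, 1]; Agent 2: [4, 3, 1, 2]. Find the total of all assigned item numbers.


Step 1: Agent 0 picks item 1
Step 2: Agent 1 picks item 3
Step 3: Agent 2 picks item 4
Step 4: Sum = 1 + 3 + 4 = 8

8


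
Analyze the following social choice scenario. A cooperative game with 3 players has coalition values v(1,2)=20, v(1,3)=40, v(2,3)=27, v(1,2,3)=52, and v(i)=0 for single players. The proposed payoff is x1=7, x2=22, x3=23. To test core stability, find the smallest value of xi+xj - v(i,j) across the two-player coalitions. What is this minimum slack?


Step 1: Slack for coalition (1,2): x1+x2 - v12 = 29 - 20 = 9
Step 2: Slack for coalition (1,3): x1+x3 - v13 = 30 - 40 = -10
Step 3: Slack for coalition (2,3): x2+x3 - v23 = 45 - 27 = 18
Step 4: Minimum slack = min(9, -10, 18) = -10, attained by (1,3); coalition (1,3) can block (slack < 0), so the allocation is not in the core

-10


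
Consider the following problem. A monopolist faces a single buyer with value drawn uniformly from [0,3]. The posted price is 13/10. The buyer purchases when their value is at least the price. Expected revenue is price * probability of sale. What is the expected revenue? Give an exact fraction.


Step 1: Posted price r = 13/10, value support [0,3]
Step 2: P(v >= r) = (3 - 13/10)/3 = 17/30
Step 3: Expected revenue = r * P(v >= r) = 13/10 * 17/30
Step 4: Revenue = 221/300

221/300


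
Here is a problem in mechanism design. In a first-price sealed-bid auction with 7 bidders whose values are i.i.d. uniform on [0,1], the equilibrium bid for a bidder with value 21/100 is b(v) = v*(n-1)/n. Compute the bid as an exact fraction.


Step 1: The symmetric BNE bidding function is b(v) = v * (n-1) / n
Step 2: Substitute v = 21/100 and n = 7
Step 3: b = 21/100 * 6/7
Step 4: b = 9/50

9/50


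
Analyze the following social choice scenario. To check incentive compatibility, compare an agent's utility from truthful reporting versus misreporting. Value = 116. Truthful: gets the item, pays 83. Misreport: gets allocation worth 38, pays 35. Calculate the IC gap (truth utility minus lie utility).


Step 1: U(truth) = value - payment = 116 - 83 = 33
Step 2: U(lie) = allocation - payment = 38 - 35 = 3
Step 3: IC gap = 33 - 3 = 30

30


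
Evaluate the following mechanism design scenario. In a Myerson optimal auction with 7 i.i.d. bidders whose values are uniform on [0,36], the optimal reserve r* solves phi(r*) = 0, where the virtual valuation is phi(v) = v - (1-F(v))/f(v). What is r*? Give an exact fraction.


Step 1: For U[0,36], F(v) = v/36 and f(v) = 1/36
Step 2: phi(v) = v - (1 - v/36)/(1/36) = v - (36 - v) = 2v - 36
Step 3: Set phi(r*) = 0: 2r* - 36 = 0
Step 4: r* = 36/2 = 18 (the number of bidders n = 7 does not enter)

18


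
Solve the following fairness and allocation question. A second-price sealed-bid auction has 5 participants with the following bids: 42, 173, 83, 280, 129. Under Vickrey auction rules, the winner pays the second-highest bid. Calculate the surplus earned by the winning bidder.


Step 1: Sort bids in descending order: 280, 173, 129, 83, 42
Step 2: The winning bid is the highest: 280
Step 3: The payment equals the second-highest bid: 173
Step 4: Surplus = winner's bid - payment = 280 - 173 = 107

107
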